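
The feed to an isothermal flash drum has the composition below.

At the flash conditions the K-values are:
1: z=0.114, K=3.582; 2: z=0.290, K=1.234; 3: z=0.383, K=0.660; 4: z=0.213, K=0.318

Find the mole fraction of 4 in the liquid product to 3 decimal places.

x_4 = 0.231

Material balance + equilibrium reduce to Σ zᵢ(Kᵢ−1)/(1+V/F(Kᵢ−1)) = 0.
Feasibility: ΣzᵢKᵢ = 1.087, Σzᵢ/Kᵢ = 1.517 — both > 1, two phases present.
Newton iteration, V/F⁰ = 0.56:
  V/F = 0.560: g = -0.2155, g' = -0.466 → V/F = 0.098
  V/F = 0.098: g = 0.0110, g' = -0.661 → V/F = 0.114
  V/F = 0.114: g = 0.0002, g' = -0.632 → V/F = 0.115
Converged at V/F = 0.115.
Compositions from xᵢ = zᵢ/(1+V/F(Kᵢ−1)), yᵢ = Kᵢxᵢ:
  1: x = 0.088, y = 0.315
  2: x = 0.282, y = 0.348
  3: x = 0.399, y = 0.263
  4: x = 0.231, y = 0.073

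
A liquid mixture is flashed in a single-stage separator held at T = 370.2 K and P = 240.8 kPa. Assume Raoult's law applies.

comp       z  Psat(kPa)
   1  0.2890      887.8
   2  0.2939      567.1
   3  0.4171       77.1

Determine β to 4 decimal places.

Raoult's law: Kᵢ = Pᵢˢᵃᵗ/P = Pᵢˢᵃᵗ/240.8.
  K_1 = 887.8/240.8 = 3.686877, K_2 = 567.1/240.8 = 2.355066, K_3 = 77.1/240.8 = 0.320183
Rachford–Rice: g(β) = Σ zᵢ(Kᵢ−1)/(1+β(Kᵢ−1)) = 0.
Feasibility: ΣzᵢKᵢ = 1.8912, Σzᵢ/Kᵢ = 1.5059 — both > 1, two phases present.
Newton iteration, β⁰ = 0.37:
  β = 0.3700: g = 0.27581, g' = -1.1082 → β = 0.6189
  β = 0.6189: g = 0.01871, g' = -1.0283 → β = 0.6371
  β = 0.6371: g = -0.00009, g' = -1.0390 → β = 0.6370
Converged at β = 0.6370.

β = 0.6370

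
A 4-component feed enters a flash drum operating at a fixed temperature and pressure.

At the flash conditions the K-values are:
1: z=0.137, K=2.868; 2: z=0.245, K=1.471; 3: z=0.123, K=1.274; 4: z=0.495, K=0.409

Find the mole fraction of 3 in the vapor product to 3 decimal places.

Iterate (Newton) starting at ψ = 0.56:
  ψ = 0.560: g = -0.1917, g' = -0.541 → ψ = 0.206
  ψ = 0.206: g = -0.0112, g' = -0.527 → ψ = 0.185
Converged at ψ = 0.185.
Compositions from xᵢ = zᵢ/(1+ψ(Kᵢ−1)), yᵢ = Kᵢxᵢ:
  1: x = 0.102, y = 0.292
  2: x = 0.225, y = 0.332
  3: x = 0.117, y = 0.149
  4: x = 0.556, y = 0.227

y_3 = 0.149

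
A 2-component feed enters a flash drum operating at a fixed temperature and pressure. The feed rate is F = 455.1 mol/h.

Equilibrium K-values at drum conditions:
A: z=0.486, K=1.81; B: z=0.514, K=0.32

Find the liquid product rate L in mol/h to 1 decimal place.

L = 418.6 mol/h

Rachford–Rice: g(ψ) = Σ zᵢ(Kᵢ−1)/(1+ψ(Kᵢ−1)) = 0.
Feasibility: ΣzᵢKᵢ = 1.044, Σzᵢ/Kᵢ = 1.875 — both > 1, two phases present.
Binary case is linear: z₁(K₁−1)(1+ψ(K₂−1)) + z₂(K₂−1)(1+ψ(K₁−1)) = 0
⇒ ψ = [z₁(K₁−1)+z₂(K₂−1)] / [−(K₁−1)(K₂−1)] = 0.0441/0.5508 = 0.080
Then V = ψ·F = 0.0801·455.1 = 36.5 mol/h and L = F − V = 418.6 mol/h.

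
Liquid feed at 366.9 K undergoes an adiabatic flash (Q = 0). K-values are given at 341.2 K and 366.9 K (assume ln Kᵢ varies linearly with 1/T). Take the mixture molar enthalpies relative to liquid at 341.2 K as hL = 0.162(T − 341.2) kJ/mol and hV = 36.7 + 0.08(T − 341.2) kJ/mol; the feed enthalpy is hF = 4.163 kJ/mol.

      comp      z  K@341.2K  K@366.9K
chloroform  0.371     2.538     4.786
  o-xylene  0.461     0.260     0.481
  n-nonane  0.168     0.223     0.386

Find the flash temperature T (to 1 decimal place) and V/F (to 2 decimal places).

T = 342.3 K, V/F = 0.11

Adiabatic flash: solve Rachford–Rice at each trial T, then check hF = ψ·hV(T) + (1−ψ)·hL(T).
  T = 341.2 K: K = (2.538, 0.260, 0.223), RR gives ψ = 0.086, H_out = 3.147 kJ/mol
  T = 366.9 K: K = (4.786, 0.481, 0.386), RR gives ψ = 0.514, H_out = 21.935 kJ/mol
  T = 354.0 K: K = (3.521, 0.357, 0.296), RR gives ψ = 0.313, H_out = 13.236 kJ/mol
  T = 347.6 K: K = (2.998, 0.306, 0.258), RR gives ψ = 0.210, H_out = 8.626 kJ/mol
  T = 344.4 K: K = (2.761, 0.282, 0.240), RR gives ψ = 0.152, H_out = 6.039 kJ/mol
  T = 342.8 K: K = (2.648, 0.271, 0.231), RR gives ψ = 0.120, H_out = 4.639 kJ/mol
Linear interpolation between T = 341.2 (H_out = 3.147) and T = 342.8 (H_out = 4.639) on hF = 4.163 gives T ≈ 342.3 K, at which ψ = 0.11.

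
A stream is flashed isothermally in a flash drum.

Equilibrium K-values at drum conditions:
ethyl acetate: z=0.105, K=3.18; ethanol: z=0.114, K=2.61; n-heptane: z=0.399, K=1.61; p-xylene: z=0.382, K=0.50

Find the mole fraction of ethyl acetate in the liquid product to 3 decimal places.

x_ethyl acetate = 0.038

Rachford–Rice: g(ψ) = Σ zᵢ(Kᵢ−1)/(1+ψ(Kᵢ−1)) = 0.
Check two-phase: ΣzᵢKᵢ = 1.465 > 1 and Σzᵢ/Kᵢ = 1.089 > 1, so g(0) = 0.465 > 0 and g(1) = -0.089 < 0.
Iterate (Newton) starting at ψ = 0.5:
  ψ = 0.500: g = 0.1430, g' = -0.462 → ψ = 0.810
  ψ = 0.810: g = 0.0045, g' = -0.457 → ψ = 0.819
Converged at ψ = 0.819.
Compositions from xᵢ = zᵢ/(1+ψ(Kᵢ−1)), yᵢ = Kᵢxᵢ:
  ethyl acetate: x = 0.038, y = 0.120
  ethanol: x = 0.049, y = 0.128
  n-heptane: x = 0.266, y = 0.428
  p-xylene: x = 0.647, y = 0.324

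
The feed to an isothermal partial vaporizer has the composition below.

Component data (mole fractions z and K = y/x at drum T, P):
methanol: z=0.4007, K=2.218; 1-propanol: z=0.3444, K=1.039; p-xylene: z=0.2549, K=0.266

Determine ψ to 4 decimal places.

Rachford–Rice: g(ψ) = Σ zᵢ(Kᵢ−1)/(1+ψ(Kᵢ−1)) = 0.
Check two-phase: ΣzᵢKᵢ = 1.3144 > 1 and Σzᵢ/Kᵢ = 1.4704 > 1, so g(0) = 0.3144 > 0 and g(1) = -0.4704 < 0.
Iterate (Newton) starting at ψ = 0.61:
  ψ = 0.6100: g = -0.04565, g' = -0.6464 → ψ = 0.5394
  ψ = 0.5394: g = -0.00201, g' = -0.5933 → ψ = 0.5360
Converged at ψ = 0.5360.

ψ = 0.5360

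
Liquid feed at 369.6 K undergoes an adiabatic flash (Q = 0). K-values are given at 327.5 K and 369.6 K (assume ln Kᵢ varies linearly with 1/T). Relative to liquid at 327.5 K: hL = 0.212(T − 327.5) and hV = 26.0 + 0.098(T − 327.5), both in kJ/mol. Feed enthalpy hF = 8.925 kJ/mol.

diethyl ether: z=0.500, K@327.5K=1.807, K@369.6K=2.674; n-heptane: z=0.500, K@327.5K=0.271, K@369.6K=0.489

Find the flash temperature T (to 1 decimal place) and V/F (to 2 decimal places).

Adiabatic flash: solve Rachford–Rice at each trial T, then check hF = ψ·hV(T) + (1−ψ)·hL(T).
  T = 327.5 K: K = (1.807, 0.271), RR gives ψ = 0.066, H_out = 1.724 kJ/mol
  T = 369.6 K: K = (2.674, 0.489), RR gives ψ = 0.680, H_out = 23.337 kJ/mol
  T = 348.6 K: K = (2.225, 0.371), RR gives ψ = 0.387, H_out = 13.596 kJ/mol
  T = 338.1 K: K = (2.013, 0.319), RR gives ψ = 0.240, H_out = 8.205 kJ/mol
  T = 343.4 K: K = (2.119, 0.344), RR gives ψ = 0.316, H_out = 11.013 kJ/mol
  T = 340.8 K: K = (2.067, 0.332), RR gives ψ = 0.279, H_out = 9.662 kJ/mol
  T = 339.5 K: K = (2.041, 0.325), RR gives ψ = 0.261, H_out = 8.968 kJ/mol
Linear interpolation between T = 338.1 (H_out = 8.205) and T = 339.5 (H_out = 8.968) on hF = 8.925 gives T ≈ 339.4 K, at which ψ = 0.26.

T = 339.4 K, V/F = 0.26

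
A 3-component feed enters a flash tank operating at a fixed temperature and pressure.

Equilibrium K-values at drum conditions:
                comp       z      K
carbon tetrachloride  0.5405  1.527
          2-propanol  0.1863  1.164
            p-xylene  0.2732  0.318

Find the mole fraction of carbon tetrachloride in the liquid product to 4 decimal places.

x_carbon tetrachloride = 0.4422

Material balance + equilibrium reduce to Σ zᵢ(Kᵢ−1)/(1+V/F(Kᵢ−1)) = 0.
Feasibility: ΣzᵢKᵢ = 1.1291, Σzᵢ/Kᵢ = 1.3731 — both > 1, two phases present.
Iterate (Newton) starting at V/F = 0.5:
  V/F = 0.5000: g = -0.02906, g' = -0.3909 → V/F = 0.4257
  V/F = 0.4257: g = -0.00133, g' = -0.3568 → V/F = 0.4220
Converged at V/F = 0.4219.
Compositions from xᵢ = zᵢ/(1+V/F(Kᵢ−1)), yᵢ = Kᵢxᵢ:
  carbon tetrachloride: x = 0.4422, y = 0.6752
  2-propanol: x = 0.1742, y = 0.2028
  p-xylene: x = 0.3836, y = 0.1220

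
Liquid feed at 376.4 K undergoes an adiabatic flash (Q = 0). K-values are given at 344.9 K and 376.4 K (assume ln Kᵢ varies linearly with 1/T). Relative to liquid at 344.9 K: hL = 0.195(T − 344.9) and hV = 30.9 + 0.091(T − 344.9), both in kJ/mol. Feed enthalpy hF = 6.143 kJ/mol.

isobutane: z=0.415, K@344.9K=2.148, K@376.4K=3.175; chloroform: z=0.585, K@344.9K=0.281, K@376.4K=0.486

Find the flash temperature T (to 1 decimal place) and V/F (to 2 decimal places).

Adiabatic flash: solve Rachford–Rice at each trial T, then check hF = ψ·hV(T) + (1−ψ)·hL(T).
  T = 344.9 K: K = (2.148, 0.281), RR gives ψ = 0.068, H_out = 2.089 kJ/mol
  T = 376.4 K: K = (3.175, 0.486), RR gives ψ = 0.538, H_out = 21.016 kJ/mol
  T = 360.6 K: K = (2.632, 0.374), RR gives ψ = 0.304, H_out = 11.964 kJ/mol
  T = 352.8 K: K = (2.385, 0.325), RR gives ψ = 0.193, H_out = 7.336 kJ/mol
  T = 348.9 K: K = (2.266, 0.303), RR gives ψ = 0.133, H_out = 4.843 kJ/mol
  T = 350.9 K: K = (2.327, 0.314), RR gives ψ = 0.164, H_out = 6.141 kJ/mol
Linear interpolation between T = 350.9 (H_out = 6.141) and T = 352.8 (H_out = 7.336) on hF = 6.143 gives T ≈ 350.9 K, at which ψ = 0.16.

T = 350.9 K, V/F = 0.16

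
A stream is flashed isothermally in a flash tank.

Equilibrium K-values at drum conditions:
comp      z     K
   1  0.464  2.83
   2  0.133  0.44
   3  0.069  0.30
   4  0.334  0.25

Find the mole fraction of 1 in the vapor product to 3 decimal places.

Material balance + equilibrium reduce to Σ zᵢ(Kᵢ−1)/(1+ψ(Kᵢ−1)) = 0.
Check two-phase: ΣzᵢKᵢ = 1.476 > 1 and Σzᵢ/Kᵢ = 2.032 > 1, so g(0) = 0.476 > 0 and g(1) = -1.032 < 0.
Iterate (Newton) starting at ψ = 0.5:
  ψ = 0.500: g = -0.1351, g' = -1.065 → ψ = 0.373
  ψ = 0.373: g = -0.0028, g' = -1.040 → ψ = 0.370
Converged at ψ = 0.370.
Compositions from xᵢ = zᵢ/(1+ψ(Kᵢ−1)), yᵢ = Kᵢxᵢ:
  1: x = 0.277, y = 0.783
  2: x = 0.168, y = 0.074
  3: x = 0.093, y = 0.028
  4: x = 0.462, y = 0.116

y_1 = 0.783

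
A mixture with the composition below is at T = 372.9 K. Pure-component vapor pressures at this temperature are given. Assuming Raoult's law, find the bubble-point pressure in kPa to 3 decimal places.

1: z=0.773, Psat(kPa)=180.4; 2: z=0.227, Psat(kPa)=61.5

Pbub = 153.410 kPa

At the bubble point ψ → 0, so ΣzᵢKᵢ = 1 with Kᵢ = Pᵢˢᵃᵗ/P ⇒ P = ΣzᵢPᵢˢᵃᵗ.
P = 0.773·180.4 + 0.227·61.5 = 153.410 kPa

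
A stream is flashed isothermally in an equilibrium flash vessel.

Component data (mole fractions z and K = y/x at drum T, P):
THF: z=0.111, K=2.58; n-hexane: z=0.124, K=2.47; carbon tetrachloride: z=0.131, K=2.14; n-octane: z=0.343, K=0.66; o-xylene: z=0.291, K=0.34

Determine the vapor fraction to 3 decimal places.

ψ = 0.279

Let ψ = V/F and solve Σ zᵢ(Kᵢ−1)/(1+ψ(Kᵢ−1)) = 0.
Feasibility: ΣzᵢKᵢ = 1.198, Σzᵢ/Kᵢ = 1.530 — both > 1, two phases present.
Newton iteration, ψ⁰ = 0.34:
  ψ = 0.340: g = -0.0362, g' = -0.586 → ψ = 0.278
  ψ = 0.278: g = 0.0005, g' = -0.605 → ψ = 0.279
Converged at ψ = 0.279.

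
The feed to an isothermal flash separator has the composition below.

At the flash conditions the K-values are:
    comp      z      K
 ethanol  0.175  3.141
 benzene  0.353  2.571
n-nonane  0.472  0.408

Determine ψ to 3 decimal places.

Newton–Raphson from ψ = 0.5:
  ψ = 0.500: g = 0.0946, g' = -0.794 → ψ = 0.619
  ψ = 0.619: g = 0.0011, g' = -0.784 → ψ = 0.621
Converged at ψ = 0.621.

ψ = 0.621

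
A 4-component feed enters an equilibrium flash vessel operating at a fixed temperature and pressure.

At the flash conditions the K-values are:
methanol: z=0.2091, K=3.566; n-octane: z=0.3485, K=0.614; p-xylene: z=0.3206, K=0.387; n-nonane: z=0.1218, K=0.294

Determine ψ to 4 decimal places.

Rachford–Rice: g(ψ) = Σ zᵢ(Kᵢ−1)/(1+ψ(Kᵢ−1)) = 0.
Feasibility: ΣzᵢKᵢ = 1.1195, Σzᵢ/Kᵢ = 1.8689 — both > 1, two phases present.
Iterate (Newton) starting at ψ = 0.5:
  ψ = 0.5000: g = -0.34797, g' = -0.7394 → ψ = 0.0294
  ψ = 0.0294: g = 0.07490, g' = -1.4318 → ψ = 0.0817
  ψ = 0.0817: g = 0.00650, g' = -1.1981 → ψ = 0.0871
  ψ = 0.0871: g = 0.00005, g' = -1.1786 → ψ = 0.0872
Converged at ψ = 0.0872.

ψ = 0.0872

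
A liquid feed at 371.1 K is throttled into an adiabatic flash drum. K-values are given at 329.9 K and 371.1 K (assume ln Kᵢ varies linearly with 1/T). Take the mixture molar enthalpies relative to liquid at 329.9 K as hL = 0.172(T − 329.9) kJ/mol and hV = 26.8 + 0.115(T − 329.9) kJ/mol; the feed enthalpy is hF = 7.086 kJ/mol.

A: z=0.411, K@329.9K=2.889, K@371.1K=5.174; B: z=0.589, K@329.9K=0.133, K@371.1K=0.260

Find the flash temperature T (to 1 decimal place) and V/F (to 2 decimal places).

T = 337.2 K, V/F = 0.22

Adiabatic flash: solve Rachford–Rice at each trial T, then check hF = ψ·hV(T) + (1−ψ)·hL(T).
  T = 329.9 K: K = (2.889, 0.133), RR gives ψ = 0.162, H_out = 4.348 kJ/mol
  T = 371.1 K: K = (5.174, 0.260), RR gives ψ = 0.414, H_out = 17.217 kJ/mol
  T = 350.5 K: K = (3.933, 0.190), RR gives ψ = 0.306, H_out = 11.394 kJ/mol
  T = 340.2 K: K = (3.387, 0.160), RR gives ψ = 0.242, H_out = 8.123 kJ/mol
  T = 335.0 K: K = (3.129, 0.146), RR gives ψ = 0.205, H_out = 6.299 kJ/mol
  T = 337.6 K: K = (3.256, 0.153), RR gives ψ = 0.224, H_out = 7.229 kJ/mol
  T = 336.3 K: K = (3.192, 0.149), RR gives ψ = 0.214, H_out = 6.769 kJ/mol
Linear interpolation between T = 336.3 (H_out = 6.769) and T = 337.6 (H_out = 7.229) on hF = 7.086 gives T ≈ 337.2 K, at which ψ = 0.22.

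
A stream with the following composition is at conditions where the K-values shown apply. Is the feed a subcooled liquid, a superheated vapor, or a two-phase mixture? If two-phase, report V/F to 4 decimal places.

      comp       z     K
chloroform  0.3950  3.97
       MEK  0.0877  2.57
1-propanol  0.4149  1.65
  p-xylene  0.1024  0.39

ΣzᵢKᵢ = 2.5181; Σzᵢ/Kᵢ = 0.6476.
Since Σzᵢ/Kᵢ < 1 the mixture is above its dew point — single vapor phase.

superheated vapor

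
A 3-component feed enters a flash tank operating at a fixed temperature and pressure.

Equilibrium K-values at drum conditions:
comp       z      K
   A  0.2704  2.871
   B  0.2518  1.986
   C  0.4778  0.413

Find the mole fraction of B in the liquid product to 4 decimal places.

x_B = 0.1638

Newton iteration, ψ⁰ = 0.5:
  ψ = 0.5000: g = 0.03070, g' = -0.6923 → ψ = 0.5443
  ψ = 0.5443: g = 0.00004, g' = -0.6915 → ψ = 0.5444
Converged at ψ = 0.5444.
Compositions from xᵢ = zᵢ/(1+ψ(Kᵢ−1)), yᵢ = Kᵢxᵢ:
  A: x = 0.1340, y = 0.3846
  B: x = 0.1638, y = 0.3254
  C: x = 0.7022, y = 0.2900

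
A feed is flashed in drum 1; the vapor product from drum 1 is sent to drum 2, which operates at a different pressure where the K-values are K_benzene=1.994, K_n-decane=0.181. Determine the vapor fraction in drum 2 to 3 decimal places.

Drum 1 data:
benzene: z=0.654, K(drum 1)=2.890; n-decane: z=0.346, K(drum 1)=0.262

Drum 1:
Rachford–Rice: g(ψ₁) = Σ zᵢ(Kᵢ−1)/(1+ψ₁(Kᵢ−1)) = 0.
g(0) = ΣzᵢKᵢ − 1 = 0.981 and g(1) = 1 − Σzᵢ/Kᵢ = -0.547, so a root lies in (0, 1).
Newton iteration, ψ₁⁰ = 0.67:
  ψ₁ = 0.670: g = 0.0403, g' = -1.192 → ψ₁ = 0.704
  ψ₁ = 0.704: g = -0.0009, g' = -1.246 → ψ₁ = 0.703
Converged at ψ₁ = 0.703.
Drum-1 compositions:
  benzene: x = 0.281, y = 0.812
  n-decane: x = 0.719, y = 0.188
Drum-2 feed = drum-1 vapor: z₂ = (0.8116, 0.1884).
Drum 2:
Newton–Raphson from ψ₂ = 0.5:
  ψ₂ = 0.500: g = 0.2775, g' = -0.720 → ψ₂ = 0.885
  ψ₂ = 0.885: g = -0.1322, g' = -1.899 → ψ₂ = 0.816
  ψ₂ = 0.816: g = -0.0194, g' = -1.392 → ψ₂ = 0.802
  ψ₂ = 0.802: g = -0.0005, g' = -1.320 → ψ₂ = 0.801
Converged at ψ₂ = 0.801.
  benzene: x = 0.452, y = 0.901
  n-decane: x = 0.548, y = 0.099

V/F (drum 2) = 0.801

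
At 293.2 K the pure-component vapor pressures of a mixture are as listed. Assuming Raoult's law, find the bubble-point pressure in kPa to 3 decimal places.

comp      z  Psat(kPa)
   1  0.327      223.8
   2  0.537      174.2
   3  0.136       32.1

Pbub = 171.094 kPa

At the bubble point ψ → 0, so ΣzᵢKᵢ = 1 with Kᵢ = Pᵢˢᵃᵗ/P ⇒ P = ΣzᵢPᵢˢᵃᵗ.
P = 0.327·223.8 + 0.537·174.2 + 0.136·32.1 = 171.094 kPa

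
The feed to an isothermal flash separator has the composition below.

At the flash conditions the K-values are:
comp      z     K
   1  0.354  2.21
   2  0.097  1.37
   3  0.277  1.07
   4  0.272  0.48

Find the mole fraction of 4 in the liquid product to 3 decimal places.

Let ψ = V/F and solve Σ zᵢ(Kᵢ−1)/(1+ψ(Kᵢ−1)) = 0.
Feasibility: ΣzᵢKᵢ = 1.342, Σzᵢ/Kᵢ = 1.057 — both > 1, two phases present.
Iterate (Newton) starting at ψ = 0.5:
  ψ = 0.500: g = 0.1248, g' = -0.346 → ψ = 0.860
  ψ = 0.860: g = -0.0006, g' = -0.374 → ψ = 0.859
Converged at ψ = 0.859.
Compositions from xᵢ = zᵢ/(1+ψ(Kᵢ−1)), yᵢ = Kᵢxᵢ:
  1: x = 0.174, y = 0.384
  2: x = 0.074, y = 0.101
  3: x = 0.261, y = 0.280
  4: x = 0.492, y = 0.236

x_4 = 0.492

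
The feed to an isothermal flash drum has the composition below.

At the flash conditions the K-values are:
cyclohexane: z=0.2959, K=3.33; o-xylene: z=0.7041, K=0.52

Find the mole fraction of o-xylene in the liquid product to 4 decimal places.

x_o-xylene = 0.8292

Rachford–Rice: g(ψ) = Σ zᵢ(Kᵢ−1)/(1+ψ(Kᵢ−1)) = 0.
Check two-phase: ΣzᵢKᵢ = 1.3515 > 1 and Σzᵢ/Kᵢ = 1.4429 > 1, so g(0) = 0.3515 > 0 and g(1) = -0.4429 < 0.
Newton iteration, ψ⁰ = 0.61:
  ψ = 0.6100: g = -0.19315, g' = -0.5984 → ψ = 0.2872
  ψ = 0.2872: g = 0.02104, g' = -0.7948 → ψ = 0.3137
  ψ = 0.3137: g = 0.00046, g' = -0.7610 → ψ = 0.3143
Converged at ψ = 0.3143.
Compositions from xᵢ = zᵢ/(1+ψ(Kᵢ−1)), yᵢ = Kᵢxᵢ:
  cyclohexane: x = 0.1708, y = 0.5688
  o-xylene: x = 0.8292, y = 0.4312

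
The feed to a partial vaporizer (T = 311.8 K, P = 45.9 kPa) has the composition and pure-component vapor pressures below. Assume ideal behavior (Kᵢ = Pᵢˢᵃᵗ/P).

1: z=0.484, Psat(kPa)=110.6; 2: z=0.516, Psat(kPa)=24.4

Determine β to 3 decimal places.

β = 0.667

Raoult's law: Kᵢ = Pᵢˢᵃᵗ/P = Pᵢˢᵃᵗ/45.9.
  K_1 = 110.6/45.9 = 2.40959, K_2 = 24.4/45.9 = 0.53159
Material balance + equilibrium reduce to Σ zᵢ(Kᵢ−1)/(1+β(Kᵢ−1)) = 0.
Check two-phase: ΣzᵢKᵢ = 1.441 > 1 and Σzᵢ/Kᵢ = 1.172 > 1, so g(0) = 0.441 > 0 and g(1) = -0.172 < 0.
Binary case is linear: z₁(K₁−1)(1+β(K₂−1)) + z₂(K₂−1)(1+β(K₁−1)) = 0
⇒ β = [z₁(K₁−1)+z₂(K₂−1)] / [−(K₁−1)(K₂−1)] = 0.4405/0.6603 = 0.667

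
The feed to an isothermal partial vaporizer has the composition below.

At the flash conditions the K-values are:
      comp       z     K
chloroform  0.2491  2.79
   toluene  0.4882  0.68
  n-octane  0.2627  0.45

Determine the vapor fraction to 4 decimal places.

ψ = 0.1985

Newton iteration, ψ⁰ = 0.5:
  ψ = 0.5000: g = -0.14997, g' = -0.4443 → ψ = 0.1624
  ψ = 0.1624: g = 0.02199, g' = -0.6305 → ψ = 0.1973
  ψ = 0.1973: g = 0.00068, g' = -0.5928 → ψ = 0.1985
Converged at ψ = 0.1985.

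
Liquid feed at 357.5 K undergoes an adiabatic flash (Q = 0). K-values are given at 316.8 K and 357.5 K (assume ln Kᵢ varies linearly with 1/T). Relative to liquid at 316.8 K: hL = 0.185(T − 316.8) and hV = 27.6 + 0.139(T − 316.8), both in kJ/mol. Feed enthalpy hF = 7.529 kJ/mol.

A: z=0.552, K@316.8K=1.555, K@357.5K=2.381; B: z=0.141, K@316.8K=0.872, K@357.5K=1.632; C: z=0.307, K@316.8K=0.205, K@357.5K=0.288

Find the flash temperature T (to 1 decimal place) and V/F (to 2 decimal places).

Adiabatic flash: solve Rachford–Rice at each trial T, then check hF = ψ·hV(T) + (1−ψ)·hL(T).
  T = 316.8 K: K = (1.555, 0.872, 0.205), RR gives ψ = 0.118, H_out = 3.248 kJ/mol
  T = 357.5 K: K = (2.381, 1.632, 0.288), RR gives ψ = 0.715, H_out = 25.916 kJ/mol
  T = 337.1 K: K = (1.948, 1.215, 0.245), RR gives ψ = 0.515, H_out = 17.488 kJ/mol
  T = 327.0 K: K = (1.748, 1.035, 0.225), RR gives ψ = 0.360, H_out = 11.658 kJ/mol
  T = 321.9 K: K = (1.650, 0.951, 0.215), RR gives ψ = 0.254, H_out = 7.893 kJ/mol
  T = 319.4 K: K = (1.603, 0.912, 0.210), RR gives ψ = 0.192, H_out = 5.748 kJ/mol
  T = 320.6 K: K = (1.626, 0.931, 0.212), RR gives ψ = 0.223, H_out = 6.806 kJ/mol
Linear interpolation between T = 320.6 (H_out = 6.806) and T = 321.9 (H_out = 7.893) on hF = 7.529 gives T ≈ 321.5 K, at which ψ = 0.24.

T = 321.5 K, V/F = 0.24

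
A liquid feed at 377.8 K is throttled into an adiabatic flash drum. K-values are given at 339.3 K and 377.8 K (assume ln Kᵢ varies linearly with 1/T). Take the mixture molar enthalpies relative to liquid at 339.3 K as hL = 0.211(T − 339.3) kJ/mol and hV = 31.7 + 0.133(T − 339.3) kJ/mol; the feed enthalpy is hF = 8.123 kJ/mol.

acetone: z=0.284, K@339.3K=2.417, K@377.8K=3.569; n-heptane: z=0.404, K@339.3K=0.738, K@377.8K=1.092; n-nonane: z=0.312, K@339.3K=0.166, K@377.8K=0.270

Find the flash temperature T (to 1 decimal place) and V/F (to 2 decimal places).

T = 350.1 K, V/F = 0.19

Adiabatic flash: solve Rachford–Rice at each trial T, then check hF = ψ·hV(T) + (1−ψ)·hL(T).
  T = 339.3 K: K = (2.417, 0.738, 0.166), RR gives ψ = 0.046, H_out = 1.461 kJ/mol
  T = 377.8 K: K = (3.569, 1.092, 0.270), RR gives ψ = 0.495, H_out = 22.332 kJ/mol
  T = 358.6 K: K = (2.969, 0.908, 0.215), RR gives ψ = 0.290, H_out = 12.843 kJ/mol
  T = 349.0 K: K = (2.688, 0.821, 0.190), RR gives ψ = 0.176, H_out = 7.497 kJ/mol
  T = 353.8 K: K = (2.827, 0.864, 0.202), RR gives ψ = 0.235, H_out = 10.233 kJ/mol
  T = 351.4 K: K = (2.757, 0.842, 0.196), RR gives ψ = 0.206, H_out = 8.883 kJ/mol
Linear interpolation between T = 349.0 (H_out = 7.497) and T = 351.4 (H_out = 8.883) on hF = 8.123 gives T ≈ 350.1 K, at which ψ = 0.19.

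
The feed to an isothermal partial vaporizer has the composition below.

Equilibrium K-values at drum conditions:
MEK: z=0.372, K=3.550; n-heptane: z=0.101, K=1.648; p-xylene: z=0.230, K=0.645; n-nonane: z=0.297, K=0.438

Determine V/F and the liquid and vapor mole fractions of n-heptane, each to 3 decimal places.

Newton iteration, V/F⁰ = 0.59:
  V/F = 0.590: g = 0.0731, g' = -0.664 → V/F = 0.700
  V/F = 0.700: g = 0.0018, g' = -0.638 → V/F = 0.703
Converged at V/F = 0.703.
Compositions from xᵢ = zᵢ/(1+V/F(Kᵢ−1)), yᵢ = Kᵢxᵢ:
  MEK: x = 0.133, y = 0.473
  n-heptane: x = 0.069, y = 0.114
  p-xylene: x = 0.306, y = 0.198
  n-nonane: x = 0.491, y = 0.215

V/F = 0.703, x_n-heptane = 0.069, y_n-heptane = 0.114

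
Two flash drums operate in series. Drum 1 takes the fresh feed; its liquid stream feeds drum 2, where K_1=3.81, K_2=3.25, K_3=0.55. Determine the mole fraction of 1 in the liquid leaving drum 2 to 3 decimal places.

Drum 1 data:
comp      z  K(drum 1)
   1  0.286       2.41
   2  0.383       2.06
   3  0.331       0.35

Drum 1:
Rachford–Rice: g(ψ₁) = Σ zᵢ(Kᵢ−1)/(1+ψ₁(Kᵢ−1)) = 0.
Feasibility: ΣzᵢKᵢ = 1.594, Σzᵢ/Kᵢ = 1.250 — both > 1, two phases present.
Newton iteration, ψ₁⁰ = 0.43:
  ψ₁ = 0.430: g = 0.2313, g' = -0.693 → ψ₁ = 0.764
  ψ₁ = 0.764: g = -0.0088, g' = -0.815 → ψ₁ = 0.753
Converged at ψ₁ = 0.753.
Drum-1 compositions:
  1: x = 0.139, y = 0.334
  2: x = 0.213, y = 0.439
  3: x = 0.648, y = 0.227
Drum-2 feed = drum-1 liquid: z₂ = (0.1387, 0.2130, 0.6483).
Drum 2:
Newton–Raphson from ψ₂ = 0.65:
  ψ₂ = 0.650: g = -0.0798, g' = -0.577 → ψ₂ = 0.512
  ψ₂ = 0.512: g = 0.0036, g' = -0.639 → ψ₂ = 0.517
Converged at ψ₂ = 0.517.
  1: x = 0.057, y = 0.215
  2: x = 0.098, y = 0.320
  3: x = 0.845, y = 0.465

x_1 (drum 2) = 0.057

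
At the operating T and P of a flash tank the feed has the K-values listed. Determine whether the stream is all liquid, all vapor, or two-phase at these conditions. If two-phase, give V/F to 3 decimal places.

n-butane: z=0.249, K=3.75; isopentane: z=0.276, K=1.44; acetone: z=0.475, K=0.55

ΣzᵢKᵢ = 1.592; Σzᵢ/Kᵢ = 1.122.
Both exceed 1, so a two-phase solution exists.
Material balance + equilibrium reduce to Σ zᵢ(Kᵢ−1)/(1+ψ(Kᵢ−1)) = 0.
Iterate (Newton) starting at ψ = 0.4:
  ψ = 0.400: g = 0.1687, g' = -0.609 → ψ = 0.677
  ψ = 0.677: g = 0.0254, g' = -0.461 → ψ = 0.732
  ψ = 0.732: g = 0.0003, g' = -0.452 → ψ = 0.733
Converged at ψ = 0.733.

two-phase, V/F = 0.733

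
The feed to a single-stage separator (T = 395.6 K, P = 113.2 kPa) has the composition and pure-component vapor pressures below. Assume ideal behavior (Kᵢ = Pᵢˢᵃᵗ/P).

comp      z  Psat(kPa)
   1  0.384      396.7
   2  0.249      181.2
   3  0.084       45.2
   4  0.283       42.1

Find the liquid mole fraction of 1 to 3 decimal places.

x_1 = 0.132

Raoult's law: Kᵢ = Pᵢˢᵃᵗ/P = Pᵢˢᵃᵗ/113.2.
  K_1 = 396.7/113.2 = 3.50442, K_2 = 181.2/113.2 = 1.60071, K_3 = 45.2/113.2 = 0.39929, K_4 = 42.1/113.2 = 0.37191
Material balance + equilibrium reduce to Σ zᵢ(Kᵢ−1)/(1+ψ(Kᵢ−1)) = 0.
Feasibility: ΣzᵢKᵢ = 1.883, Σzᵢ/Kᵢ = 1.236 — both > 1, two phases present.
Iterate (Newton) starting at ψ = 0.56:
  ψ = 0.560: g = 0.1620, g' = -0.802 → ψ = 0.762
  ψ = 0.762: g = -0.0007, g' = -0.841 → ψ = 0.761
Converged at ψ = 0.761.
Compositions from xᵢ = zᵢ/(1+ψ(Kᵢ−1)), yᵢ = Kᵢxᵢ:
  1: x = 0.132, y = 0.463
  2: x = 0.171, y = 0.274
  3: x = 0.155, y = 0.062
  4: x = 0.542, y = 0.202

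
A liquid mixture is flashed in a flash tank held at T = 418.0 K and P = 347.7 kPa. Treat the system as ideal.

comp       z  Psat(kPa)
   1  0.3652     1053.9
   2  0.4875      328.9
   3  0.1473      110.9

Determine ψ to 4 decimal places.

ψ = 0.8604

Raoult's law: Kᵢ = Pᵢˢᵃᵗ/P = Pᵢˢᵃᵗ/347.7.
  K_1 = 1053.9/347.7 = 3.031061, K_2 = 328.9/347.7 = 0.945930, K_3 = 110.9/347.7 = 0.318953
Material balance + equilibrium reduce to Σ zᵢ(Kᵢ−1)/(1+ψ(Kᵢ−1)) = 0.
Feasibility: ΣzᵢKᵢ = 1.6151, Σzᵢ/Kᵢ = 1.0977 — both > 1, two phases present.
Iterate (Newton) starting at ψ = 0.5:
  ψ = 0.5000: g = 0.18880, g' = -0.5294 → ψ = 0.8566
  ψ = 0.8566: g = 0.00229, g' = -0.5959 → ψ = 0.8605
  ψ = 0.8605: g = -0.00001, g' = -0.5998 → ψ = 0.8604
Converged at ψ = 0.8604.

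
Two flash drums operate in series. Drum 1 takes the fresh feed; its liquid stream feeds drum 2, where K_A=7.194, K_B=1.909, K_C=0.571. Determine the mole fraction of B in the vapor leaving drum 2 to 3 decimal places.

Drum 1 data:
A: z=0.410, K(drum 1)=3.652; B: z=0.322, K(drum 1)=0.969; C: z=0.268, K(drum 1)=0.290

y_B (drum 2) = 0.372

Drum 1:
Material balance + equilibrium reduce to Σ zᵢ(Kᵢ−1)/(1+ψ₁(Kᵢ−1)) = 0.
g(0) = ΣzᵢKᵢ − 1 = 0.887 and g(1) = 1 − Σzᵢ/Kᵢ = -0.369, so a root lies in (0, 1).
Iterate (Newton) starting at ψ₁ = 0.5:
  ψ₁ = 0.500: g = 0.1623, g' = -0.858 → ψ₁ = 0.689
  ψ₁ = 0.689: g = 0.0017, g' = -0.879 → ψ₁ = 0.691
Converged at ψ₁ = 0.691.
Drum-1 compositions:
  A: x = 0.145, y = 0.529
  B: x = 0.329, y = 0.319
  C: x = 0.526, y = 0.153
Drum-2 feed = drum-1 liquid: z₂ = (0.1447, 0.3291, 0.5262).
Drum 2:
Let ψ₂ = V/F and solve Σ zᵢ(Kᵢ−1)/(1+ψ₂(Kᵢ−1)) = 0.
g(0) = ΣzᵢKᵢ − 1 = 0.970 and g(1) = 1 − Σzᵢ/Kᵢ = -0.114, so a root lies in (0, 1).
Newton–Raphson from ψ₂ = 0.5:
  ψ₂ = 0.500: g = 0.1371, g' = -0.616 → ψ₂ = 0.722
  ψ₂ = 0.722: g = 0.0172, g' = -0.488 → ψ₂ = 0.758
Converged at ψ₂ = 0.758.
  A: x = 0.025, y = 0.183
  B: x = 0.195, y = 0.372
  C: x = 0.780, y = 0.445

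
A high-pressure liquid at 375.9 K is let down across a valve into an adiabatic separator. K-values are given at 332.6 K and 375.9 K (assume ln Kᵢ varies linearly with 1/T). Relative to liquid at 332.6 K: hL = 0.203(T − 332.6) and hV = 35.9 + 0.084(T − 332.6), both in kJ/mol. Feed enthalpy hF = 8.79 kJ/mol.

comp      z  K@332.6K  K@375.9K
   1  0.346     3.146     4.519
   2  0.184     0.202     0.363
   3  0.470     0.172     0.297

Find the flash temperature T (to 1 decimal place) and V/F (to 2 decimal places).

T = 345.1 K, V/F = 0.18

Adiabatic flash: solve Rachford–Rice at each trial T, then check hF = ψ·hV(T) + (1−ψ)·hL(T).
  T = 332.6 K: K = (3.146, 0.202, 0.172), RR gives ψ = 0.117, H_out = 4.215 kJ/mol
  T = 375.9 K: K = (4.519, 0.363, 0.297), RR gives ψ = 0.319, H_out = 18.611 kJ/mol
  T = 354.2 K: K = (3.811, 0.275, 0.230), RR gives ψ = 0.224, H_out = 11.853 kJ/mol
  T = 343.4 K: K = (3.473, 0.237, 0.200), RR gives ψ = 0.174, H_out = 8.201 kJ/mol
  T = 348.8 K: K = (3.641, 0.256, 0.214), RR gives ψ = 0.199, H_out = 10.061 kJ/mol
  T = 346.1 K: K = (3.556, 0.246, 0.207), RR gives ψ = 0.187, H_out = 9.140 kJ/mol
  T = 344.8 K: K = (3.516, 0.242, 0.203), RR gives ψ = 0.180, H_out = 8.690 kJ/mol
Linear interpolation between T = 344.8 (H_out = 8.690) and T = 346.1 (H_out = 9.140) on hF = 8.79 gives T ≈ 345.1 K, at which ψ = 0.18.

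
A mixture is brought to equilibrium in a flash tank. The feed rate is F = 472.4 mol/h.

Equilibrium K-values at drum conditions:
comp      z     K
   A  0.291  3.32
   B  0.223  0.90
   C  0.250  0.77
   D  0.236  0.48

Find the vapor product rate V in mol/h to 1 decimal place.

V = 298.4 mol/h

Rachford–Rice: g(ψ) = Σ zᵢ(Kᵢ−1)/(1+ψ(Kᵢ−1)) = 0.
Feasibility: ΣzᵢKᵢ = 1.473, Σzᵢ/Kᵢ = 1.152 — both > 1, two phases present.
Newton–Raphson from ψ = 0.38:
  ψ = 0.380: g = 0.1197, g' = -0.560 → ψ = 0.594
  ψ = 0.594: g = 0.0161, g' = -0.431 → ψ = 0.631
  ψ = 0.631: g = 0.0002, g' = -0.420 → ψ = 0.632
Converged at ψ = 0.632.
Then V = ψ·F = 0.6317·472.4 = 298.4 mol/h and L = F − V = 174.0 mol/h.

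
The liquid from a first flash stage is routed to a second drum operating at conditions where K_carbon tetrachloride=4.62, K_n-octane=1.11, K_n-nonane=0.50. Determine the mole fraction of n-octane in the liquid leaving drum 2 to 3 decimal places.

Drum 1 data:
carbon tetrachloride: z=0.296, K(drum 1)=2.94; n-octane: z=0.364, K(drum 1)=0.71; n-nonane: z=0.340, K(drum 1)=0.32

Drum 1:
Newton–Raphson from ψ₁ = 0.5:
  ψ₁ = 0.500: g = -0.1823, g' = -0.690 → ψ₁ = 0.236
  ψ₁ = 0.236: g = 0.0054, g' = -0.783 → ψ₁ = 0.243
Converged at ψ₁ = 0.243.
Drum-1 compositions:
  carbon tetrachloride: x = 0.201, y = 0.592
  n-octane: x = 0.392, y = 0.278
  n-nonane: x = 0.407, y = 0.130
Drum-2 feed = drum-1 liquid: z₂ = (0.2013, 0.3916, 0.4072).
Drum 2:
Let ψ₂ = V/F and solve Σ zᵢ(Kᵢ−1)/(1+ψ₂(Kᵢ−1)) = 0.
g(0) = ΣzᵢKᵢ − 1 = 0.568 and g(1) = 1 − Σzᵢ/Kᵢ = -0.211, so a root lies in (0, 1).
Newton iteration, ψ₂⁰ = 0.44:
  ψ₂ = 0.440: g = 0.0611, g' = -0.564 → ψ₂ = 0.548
  ψ₂ = 0.548: g = 0.0042, g' = -0.493 → ψ₂ = 0.557
Converged at ψ₂ = 0.557.
  carbon tetrachloride: x = 0.067, y = 0.308
  n-octane: x = 0.369, y = 0.410
  n-nonane: x = 0.564, y = 0.282

x_n-octane (drum 2) = 0.369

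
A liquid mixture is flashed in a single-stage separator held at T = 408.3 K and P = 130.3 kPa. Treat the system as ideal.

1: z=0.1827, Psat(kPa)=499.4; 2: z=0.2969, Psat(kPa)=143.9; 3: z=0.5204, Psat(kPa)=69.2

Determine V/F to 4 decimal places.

V/F = 0.3460

Raoult's law: Kᵢ = Pᵢˢᵃᵗ/P = Pᵢˢᵃᵗ/130.3.
  K_1 = 499.4/130.3 = 3.832694, K_2 = 143.9/130.3 = 1.104375, K_3 = 69.2/130.3 = 0.531082
Rachford–Rice: g(V/F) = Σ zᵢ(Kᵢ−1)/(1+V/F(Kᵢ−1)) = 0.
g(0) = ΣzᵢKᵢ − 1 = 0.3045 and g(1) = 1 − Σzᵢ/Kᵢ = -0.2964, so a root lies in (0, 1).
Iterate (Newton) starting at V/F = 0.5:
  V/F = 0.5000: g = -0.07513, g' = -0.4493 → V/F = 0.3328
  V/F = 0.3328: g = 0.00721, g' = -0.5521 → V/F = 0.3458
  V/F = 0.3458: g = 0.00008, g' = -0.5401 → V/F = 0.3460
Converged at V/F = 0.3460.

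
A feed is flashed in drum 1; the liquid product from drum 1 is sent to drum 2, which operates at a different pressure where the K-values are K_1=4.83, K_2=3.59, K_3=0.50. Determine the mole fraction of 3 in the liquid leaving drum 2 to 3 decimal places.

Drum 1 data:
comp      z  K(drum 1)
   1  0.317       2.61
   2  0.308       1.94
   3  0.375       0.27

Drum 1:
Newton iteration, ψ₁⁰ = 0.5:
  ψ₁ = 0.500: g = 0.0486, g' = -0.874 → ψ₁ = 0.556
  ψ₁ = 0.556: g = -0.0010, g' = -0.912 → ψ₁ = 0.555
Converged at ψ₁ = 0.555.
Drum-1 compositions:
  1: x = 0.167, y = 0.437
  2: x = 0.202, y = 0.393
  3: x = 0.630, y = 0.170
Drum-2 feed = drum-1 liquid: z₂ = (0.1675, 0.2025, 0.6301).
Drum 2:
Rachford–Rice: g(ψ₂) = Σ zᵢ(Kᵢ−1)/(1+ψ₂(Kᵢ−1)) = 0.
Check two-phase: ΣzᵢKᵢ = 1.851 > 1 and Σzᵢ/Kᵢ = 1.351 > 1, so g(0) = 0.851 > 0 and g(1) = -0.351 < 0.
Iterate (Newton) starting at ψ₂ = 0.56:
  ψ₂ = 0.560: g = -0.0196, g' = -0.778 → ψ₂ = 0.535
Converged at ψ₂ = 0.535.
  1: x = 0.055, y = 0.265
  2: x = 0.085, y = 0.305
  3: x = 0.860, y = 0.430

x_3 (drum 2) = 0.860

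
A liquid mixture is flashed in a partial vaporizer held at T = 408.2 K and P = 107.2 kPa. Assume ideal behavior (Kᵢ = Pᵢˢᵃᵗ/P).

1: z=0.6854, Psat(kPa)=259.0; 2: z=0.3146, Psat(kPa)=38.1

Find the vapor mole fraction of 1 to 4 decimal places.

y_1 = 0.7558

Raoult's law: Kᵢ = Pᵢˢᵃᵗ/P = Pᵢˢᵃᵗ/107.2.
  K_1 = 259.0/107.2 = 2.416045, K_2 = 38.1/107.2 = 0.355410
Rachford–Rice: g(ψ) = Σ zᵢ(Kᵢ−1)/(1+ψ(Kᵢ−1)) = 0.
Check two-phase: ΣzᵢKᵢ = 1.7678 > 1 and Σzᵢ/Kᵢ = 1.1689 > 1, so g(0) = 0.7678 > 0 and g(1) = -0.1689 < 0.
Binary case is linear: z₁(K₁−1)(1+ψ(K₂−1)) + z₂(K₂−1)(1+ψ(K₁−1)) = 0
⇒ ψ = [z₁(K₁−1)+z₂(K₂−1)] / [−(K₁−1)(K₂−1)] = 0.76777/0.91277 = 0.8411
Compositions from xᵢ = zᵢ/(1+ψ(Kᵢ−1)), yᵢ = Kᵢxᵢ:
  1: x = 0.3128, y = 0.7558
  2: x = 0.6872, y = 0.2442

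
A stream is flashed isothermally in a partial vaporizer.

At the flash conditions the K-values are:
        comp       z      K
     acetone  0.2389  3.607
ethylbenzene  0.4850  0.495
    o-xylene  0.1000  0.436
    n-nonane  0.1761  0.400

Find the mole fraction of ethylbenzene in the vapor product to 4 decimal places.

Newton iteration, β⁰ = 0.7:
  β = 0.7000: g = -0.43374, g' = -0.7747 → β = 0.1401
  β = 0.1401: g = 0.01600, g' = -1.1274 → β = 0.1543
  β = 0.1543: g = 0.00030, g' = -1.0863 → β = 0.1546
Converged at β = 0.1546.
Compositions from xᵢ = zᵢ/(1+β(Kᵢ−1)), yᵢ = Kᵢxᵢ:
  acetone: x = 0.1703, y = 0.6142
  ethylbenzene: x = 0.5261, y = 0.2604
  o-xylene: x = 0.1096, y = 0.0478
  n-nonane: x = 0.1941, y = 0.0776

y_ethylbenzene = 0.2604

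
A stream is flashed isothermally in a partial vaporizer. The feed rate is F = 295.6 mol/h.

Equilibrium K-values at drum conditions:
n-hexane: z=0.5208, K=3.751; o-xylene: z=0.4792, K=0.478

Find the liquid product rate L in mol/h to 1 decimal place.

Let β = V/F and solve Σ zᵢ(Kᵢ−1)/(1+β(Kᵢ−1)) = 0.
g(0) = ΣzᵢKᵢ − 1 = 1.1826 and g(1) = 1 − Σzᵢ/Kᵢ = -0.1414, so a root lies in (0, 1).
Binary case is linear: z₁(K₁−1)(1+β(K₂−1)) + z₂(K₂−1)(1+β(K₁−1)) = 0
⇒ β = [z₁(K₁−1)+z₂(K₂−1)] / [−(K₁−1)(K₂−1)] = 1.18258/1.43602 = 0.8235
Then V = β·F = 0.8235·295.6 = 243.4 mol/h and L = F − V = 52.2 mol/h.

L = 52.2 mol/h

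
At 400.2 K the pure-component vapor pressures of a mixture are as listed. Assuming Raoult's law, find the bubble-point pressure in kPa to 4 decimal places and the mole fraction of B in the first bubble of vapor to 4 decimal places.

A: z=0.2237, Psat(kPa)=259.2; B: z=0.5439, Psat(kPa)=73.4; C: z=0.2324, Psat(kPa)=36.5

At the bubble point ψ → 0, so ΣzᵢKᵢ = 1 with Kᵢ = Pᵢˢᵃᵗ/P ⇒ P = ΣzᵢPᵢˢᵃᵗ.
P = 0.2237·259.2 + 0.5439·73.4 + 0.2324·36.5 = 106.3879 kPa
yᵢ = zᵢPᵢˢᵃᵗ/P ⇒ y_B = 0.5439·73.4/106.3879 = 0.3753

Pbub = 106.3879 kPa, y_B = 0.3753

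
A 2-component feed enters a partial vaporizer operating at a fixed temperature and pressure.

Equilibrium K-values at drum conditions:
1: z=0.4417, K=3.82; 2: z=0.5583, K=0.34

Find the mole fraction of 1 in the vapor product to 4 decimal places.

Rachford–Rice: g(β) = Σ zᵢ(Kᵢ−1)/(1+β(Kᵢ−1)) = 0.
g(0) = ΣzᵢKᵢ − 1 = 0.8771 and g(1) = 1 − Σzᵢ/Kᵢ = -0.7577, so a root lies in (0, 1).
Newton iteration, β⁰ = 0.5:
  β = 0.5000: g = -0.03312, g' = -1.1465 → β = 0.4711
  β = 0.4711: g = 0.00018, g' = -1.1600 → β = 0.4713
Converged at β = 0.4713.
Compositions from xᵢ = zᵢ/(1+β(Kᵢ−1)), yᵢ = Kᵢxᵢ:
  1: x = 0.1897, y = 0.7245
  2: x = 0.8103, y = 0.2755

y_1 = 0.7245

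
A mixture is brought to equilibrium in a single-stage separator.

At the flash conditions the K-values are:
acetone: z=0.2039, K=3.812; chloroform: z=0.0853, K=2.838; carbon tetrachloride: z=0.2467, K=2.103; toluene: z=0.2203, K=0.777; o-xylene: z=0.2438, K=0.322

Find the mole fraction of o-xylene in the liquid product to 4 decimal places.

Newton–Raphson from ψ = 0.52:
  ψ = 0.5200: g = 0.17508, g' = -0.7439 → ψ = 0.7554
  ψ = 0.7554: g = -0.00028, g' = -0.7917 → ψ = 0.7550
Converged at ψ = 0.7550.
Compositions from xᵢ = zᵢ/(1+ψ(Kᵢ−1)), yᵢ = Kᵢxᵢ:
  acetone: x = 0.0653, y = 0.2489
  chloroform: x = 0.0357, y = 0.1014
  carbon tetrachloride: x = 0.1346, y = 0.2831
  toluene: x = 0.2649, y = 0.2058
  o-xylene: x = 0.4995, y = 0.1608

x_o-xylene = 0.4995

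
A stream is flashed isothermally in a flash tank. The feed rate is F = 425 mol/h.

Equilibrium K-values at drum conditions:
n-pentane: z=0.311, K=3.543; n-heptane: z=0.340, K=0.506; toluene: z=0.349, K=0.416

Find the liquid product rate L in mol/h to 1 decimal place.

Rachford–Rice: g(V/F) = Σ zᵢ(Kᵢ−1)/(1+V/F(Kᵢ−1)) = 0.
Feasibility: ΣzᵢKᵢ = 1.419, Σzᵢ/Kᵢ = 1.599 — both > 1, two phases present.
Iterate (Newton) starting at V/F = 0.5:
  V/F = 0.500: g = -0.1628, g' = -0.774 → V/F = 0.290
  V/F = 0.290: g = 0.0141, g' = -0.952 → V/F = 0.304
  V/F = 0.304: g = 0.0002, g' = -0.930 → V/F = 0.305
Converged at V/F = 0.305.
Then V = V/F·F = 0.3046·425 = 129.5 mol/h and L = F − V = 295.5 mol/h.

L = 295.5 mol/h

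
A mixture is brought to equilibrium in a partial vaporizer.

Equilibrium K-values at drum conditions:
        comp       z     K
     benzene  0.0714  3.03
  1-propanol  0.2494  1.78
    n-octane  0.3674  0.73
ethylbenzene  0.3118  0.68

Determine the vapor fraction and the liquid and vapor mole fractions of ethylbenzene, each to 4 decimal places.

ψ = 0.4104, x_ethylbenzene = 0.3589, y_ethylbenzene = 0.2441

Material balance + equilibrium reduce to Σ zᵢ(Kᵢ−1)/(1+ψ(Kᵢ−1)) = 0.
Feasibility: ΣzᵢKᵢ = 1.1405, Σzᵢ/Kᵢ = 1.1255 — both > 1, two phases present.
Newton iteration, ψ⁰ = 0.63:
  ψ = 0.6300: g = -0.05046, g' = -0.2138 → ψ = 0.3940
  ψ = 0.3940: g = 0.00415, g' = -0.2550 → ψ = 0.4103
  ψ = 0.4103: g = 0.00003, g' = -0.2508 → ψ = 0.4104
Converged at ψ = 0.4104.
Compositions from xᵢ = zᵢ/(1+ψ(Kᵢ−1)), yᵢ = Kᵢxᵢ:
  benzene: x = 0.0389, y = 0.1180
  1-propanol: x = 0.1889, y = 0.3363
  n-octane: x = 0.4132, y = 0.3016
  ethylbenzene: x = 0.3589, y = 0.2441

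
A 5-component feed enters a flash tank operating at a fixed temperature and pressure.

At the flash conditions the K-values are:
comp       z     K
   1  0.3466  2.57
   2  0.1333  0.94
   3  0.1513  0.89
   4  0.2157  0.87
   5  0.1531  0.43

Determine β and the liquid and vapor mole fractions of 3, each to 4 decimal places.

Material balance + equilibrium reduce to Σ zᵢ(Kᵢ−1)/(1+β(Kᵢ−1)) = 0.
Check two-phase: ΣzᵢKᵢ = 1.4042 > 1 and Σzᵢ/Kᵢ = 1.0506 > 1, so g(0) = 0.4042 > 0 and g(1) = -0.0506 < 0.
Iterate (Newton) starting at β = 0.37:
  β = 0.3700: g = 0.17863, g' = -0.4282 → β = 0.7871
  β = 0.7871: g = 0.02725, g' = -0.3418 → β = 0.8669
  β = 0.8669: g = -0.00046, g' = -0.3550 → β = 0.8656
Converged at β = 0.8656.
Compositions from xᵢ = zᵢ/(1+β(Kᵢ−1)), yᵢ = Kᵢxᵢ:
  1: x = 0.1469, y = 0.3776
  2: x = 0.1406, y = 0.1322
  3: x = 0.1672, y = 0.1488
  4: x = 0.2430, y = 0.2115
  5: x = 0.3022, y = 0.1299

β = 0.8656, x_3 = 0.1672, y_3 = 0.1488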